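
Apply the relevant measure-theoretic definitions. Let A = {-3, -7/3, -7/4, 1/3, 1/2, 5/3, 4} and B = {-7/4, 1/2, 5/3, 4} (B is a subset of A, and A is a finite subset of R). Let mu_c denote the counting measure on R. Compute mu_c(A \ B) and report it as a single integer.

Counting measure assigns mu_c(E) = |E| (number of elements) when E is finite. For B subset A, A \ B is the set of elements of A not in B, so |A \ B| = |A| - |B|.
|A| = 7, |B| = 4, so mu_c(A \ B) = 7 - 4 = 3.

3


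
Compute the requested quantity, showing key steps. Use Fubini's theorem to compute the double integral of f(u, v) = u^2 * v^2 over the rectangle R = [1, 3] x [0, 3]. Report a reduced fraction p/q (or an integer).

f(u, v) is a tensor product of a function of u and a function of v, and both factors are bounded continuous (hence Lebesgue integrable) on the rectangle, so Fubini's theorem applies:
  integral_R f d(m x m) = (integral_a1^b1 u^2 du) * (integral_a2^b2 v^2 dv).
Inner integral in u: integral_{1}^{3} u^2 du = (3^3 - 1^3)/3
  = 26/3.
Inner integral in v: integral_{0}^{3} v^2 dv = (3^3 - 0^3)/3
  = 9.
Product: (26/3) * (9) = 78.

78


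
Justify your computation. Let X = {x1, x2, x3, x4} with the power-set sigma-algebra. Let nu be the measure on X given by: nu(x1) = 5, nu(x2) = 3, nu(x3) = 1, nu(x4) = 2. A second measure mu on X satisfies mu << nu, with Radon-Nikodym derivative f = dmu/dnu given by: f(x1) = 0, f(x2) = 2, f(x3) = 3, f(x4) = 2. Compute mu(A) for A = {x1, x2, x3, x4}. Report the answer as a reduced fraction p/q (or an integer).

By the defining property of the Radon-Nikodym derivative, for every measurable set A,
  mu(A) = integral_A f dnu.
Since nu is a discrete measure concentrated on the atoms of X, the integral over A reduces to the sum
  mu(A) = sum_{x in A} f(x) * nu({x}).
Computing each term:
  x1: f(x1) * nu(x1) = 0 * 5 = 0.
  x2: f(x2) * nu(x2) = 2 * 3 = 6.
  x3: f(x3) * nu(x3) = 3 * 1 = 3.
  x4: f(x4) * nu(x4) = 2 * 2 = 4.
Summing: mu(A) = 0 + 6 + 3 + 4 = 13.

13


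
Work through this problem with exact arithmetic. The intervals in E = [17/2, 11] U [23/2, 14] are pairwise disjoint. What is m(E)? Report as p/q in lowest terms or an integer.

For pairwise disjoint intervals, m(union_i I_i) = sum_i m(I_i),
and m is invariant under swapping open/closed endpoints (single points have measure 0).
So m(E) = sum_i (b_i - a_i).
  I_1 has length 11 - 17/2 = 5/2.
  I_2 has length 14 - 23/2 = 5/2.
Summing:
  m(E) = 5/2 + 5/2 = 5.

5


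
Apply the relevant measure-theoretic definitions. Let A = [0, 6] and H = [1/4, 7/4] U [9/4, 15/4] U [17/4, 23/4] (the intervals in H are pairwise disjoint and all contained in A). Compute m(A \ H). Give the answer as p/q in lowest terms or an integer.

The ambient interval has length m(A) = 6 - 0 = 6.
Since the holes are disjoint and sit inside A, by finite additivity
  m(H) = sum_i (b_i - a_i), and m(A \ H) = m(A) - m(H).
Computing the hole measures:
  m(H_1) = 7/4 - 1/4 = 3/2.
  m(H_2) = 15/4 - 9/4 = 3/2.
  m(H_3) = 23/4 - 17/4 = 3/2.
Summed: m(H) = 3/2 + 3/2 + 3/2 = 9/2.
So m(A \ H) = 6 - 9/2 = 3/2.

3/2


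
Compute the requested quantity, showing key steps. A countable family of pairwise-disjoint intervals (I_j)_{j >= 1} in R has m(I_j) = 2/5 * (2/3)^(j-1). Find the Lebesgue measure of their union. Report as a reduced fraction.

By countable additivity of the Lebesgue measure on pairwise disjoint measurable sets,
  m(union_{j >= 1} I_j) = sum_{j >= 1} m(I_j) = sum_{j >= 1} a * r^(j-1),
  with a = 2/5 and r = 2/3.
Since 0 < r = 2/3 < 1, the geometric series converges:
  sum_{j >= 1} a * r^(j-1) = a / (1 - r).
  = 2/5 / (1 - 2/3)
  = 2/5 / (1/3)
  = 6/5.

6/5


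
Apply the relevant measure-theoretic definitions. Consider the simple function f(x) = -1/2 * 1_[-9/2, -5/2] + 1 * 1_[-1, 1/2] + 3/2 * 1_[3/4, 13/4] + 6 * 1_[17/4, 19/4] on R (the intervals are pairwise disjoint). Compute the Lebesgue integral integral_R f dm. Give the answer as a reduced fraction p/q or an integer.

For a simple function f = sum_i c_i * 1_{A_i} with disjoint A_i,
  integral f dm = sum_i c_i * m(A_i).
Lengths of the A_i:
  m(A_1) = -5/2 - (-9/2) = 2.
  m(A_2) = 1/2 - (-1) = 3/2.
  m(A_3) = 13/4 - 3/4 = 5/2.
  m(A_4) = 19/4 - 17/4 = 1/2.
Contributions c_i * m(A_i):
  (-1/2) * (2) = -1.
  (1) * (3/2) = 3/2.
  (3/2) * (5/2) = 15/4.
  (6) * (1/2) = 3.
Total: -1 + 3/2 + 15/4 + 3 = 29/4.

29/4


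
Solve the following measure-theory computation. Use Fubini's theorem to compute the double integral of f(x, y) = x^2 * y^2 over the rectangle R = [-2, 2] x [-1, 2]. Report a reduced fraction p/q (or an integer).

f(x, y) is a tensor product of a function of x and a function of y, and both factors are bounded continuous (hence Lebesgue integrable) on the rectangle, so Fubini's theorem applies:
  integral_R f d(m x m) = (integral_a1^b1 x^2 dx) * (integral_a2^b2 y^2 dy).
Inner integral in x: integral_{-2}^{2} x^2 dx = (2^3 - (-2)^3)/3
  = 16/3.
Inner integral in y: integral_{-1}^{2} y^2 dy = (2^3 - (-1)^3)/3
  = 3.
Product: (16/3) * (3) = 16.

16


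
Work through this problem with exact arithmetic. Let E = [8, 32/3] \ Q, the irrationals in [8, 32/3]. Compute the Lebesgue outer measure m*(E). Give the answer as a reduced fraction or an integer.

The interval I = [8, 32/3] has m(I) = 32/3 - 8 = 8/3 (endpoints are measure-zero, so open/closed/half-open agree). Write I = (I cap Q) u (I \ Q). The rationals in I are countable, so m*(I cap Q) = 0 (cover each rational by intervals whose total length is arbitrarily small). By countable subadditivity m*(I) <= m*(I cap Q) + m*(I \ Q), hence m*(I \ Q) >= m(I) = 8/3. The reverse inequality m*(I \ Q) <= m*(I) = 8/3 is trivial since (I \ Q) is a subset of I. Therefore m*(I \ Q) = 8/3.

8/3


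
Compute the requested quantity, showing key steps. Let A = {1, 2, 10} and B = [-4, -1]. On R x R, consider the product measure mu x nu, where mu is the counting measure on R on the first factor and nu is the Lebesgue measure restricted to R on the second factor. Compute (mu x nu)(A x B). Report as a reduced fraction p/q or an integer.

For a measurable rectangle A x B, the product measure satisfies
  (mu x nu)(A x B) = mu(A) * nu(B).
  mu(A) = 3.
  nu(B) = 3.
  (mu x nu)(A x B) = 3 * 3 = 9.

9


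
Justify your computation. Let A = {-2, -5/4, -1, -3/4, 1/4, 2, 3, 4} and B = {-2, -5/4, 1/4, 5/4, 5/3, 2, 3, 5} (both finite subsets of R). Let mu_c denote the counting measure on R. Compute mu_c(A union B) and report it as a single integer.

Counting measure on a finite set equals cardinality. By inclusion-exclusion, |A union B| = |A| + |B| - |A cap B|.
|A| = 8, |B| = 8, |A cap B| = 5.
So mu_c(A union B) = 8 + 8 - 5 = 11.

11


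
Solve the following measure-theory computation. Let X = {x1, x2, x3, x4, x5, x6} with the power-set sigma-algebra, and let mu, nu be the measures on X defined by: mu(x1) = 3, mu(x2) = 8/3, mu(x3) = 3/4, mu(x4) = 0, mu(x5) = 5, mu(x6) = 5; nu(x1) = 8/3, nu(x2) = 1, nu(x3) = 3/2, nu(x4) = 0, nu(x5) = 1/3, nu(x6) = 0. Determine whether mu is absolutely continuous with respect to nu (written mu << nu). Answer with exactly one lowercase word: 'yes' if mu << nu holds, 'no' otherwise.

mu << nu means: every nu-null measurable set is also mu-null; equivalently, for every atom x, if nu({x}) = 0 then mu({x}) = 0.
Checking each atom:
  x1: nu = 8/3 > 0 -> no constraint.
  x2: nu = 1 > 0 -> no constraint.
  x3: nu = 3/2 > 0 -> no constraint.
  x4: nu = 0, mu = 0 -> consistent with mu << nu.
  x5: nu = 1/3 > 0 -> no constraint.
  x6: nu = 0, mu = 5 > 0 -> violates mu << nu.
The atom(s) x6 violate the condition (nu = 0 but mu > 0). Therefore mu is NOT absolutely continuous w.r.t. nu.

no


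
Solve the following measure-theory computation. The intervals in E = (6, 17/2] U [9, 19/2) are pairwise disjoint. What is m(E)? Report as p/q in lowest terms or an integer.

For pairwise disjoint intervals, m(union_i I_i) = sum_i m(I_i),
and m is invariant under swapping open/closed endpoints (single points have measure 0).
So m(E) = sum_i (b_i - a_i).
  I_1 has length 17/2 - 6 = 5/2.
  I_2 has length 19/2 - 9 = 1/2.
Summing:
  m(E) = 5/2 + 1/2 = 3.

3


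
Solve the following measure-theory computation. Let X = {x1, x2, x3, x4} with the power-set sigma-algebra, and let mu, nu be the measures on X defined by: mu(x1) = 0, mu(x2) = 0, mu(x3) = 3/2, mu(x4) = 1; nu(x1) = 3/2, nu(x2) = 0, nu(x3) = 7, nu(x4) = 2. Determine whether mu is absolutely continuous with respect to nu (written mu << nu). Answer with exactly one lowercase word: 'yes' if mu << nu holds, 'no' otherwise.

mu << nu means: every nu-null measurable set is also mu-null; equivalently, for every atom x, if nu({x}) = 0 then mu({x}) = 0.
Checking each atom:
  x1: nu = 3/2 > 0 -> no constraint.
  x2: nu = 0, mu = 0 -> consistent with mu << nu.
  x3: nu = 7 > 0 -> no constraint.
  x4: nu = 2 > 0 -> no constraint.
No atom violates the condition. Therefore mu << nu.

yes


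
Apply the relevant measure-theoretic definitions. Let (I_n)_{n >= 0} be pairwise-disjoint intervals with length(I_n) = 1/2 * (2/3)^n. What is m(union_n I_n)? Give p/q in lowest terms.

By countable additivity of the Lebesgue measure on pairwise disjoint measurable sets,
  m(union_{n >= 0} I_n) = sum_{n >= 0} m(I_n) = sum_{n >= 0} a * r^n,
  with a = 1/2 and r = 2/3.
Since 0 < r = 2/3 < 1, the geometric series converges:
  sum_{n >= 0} a * r^n = a / (1 - r).
  = 1/2 / (1 - 2/3)
  = 1/2 / (1/3)
  = 3/2.

3/2


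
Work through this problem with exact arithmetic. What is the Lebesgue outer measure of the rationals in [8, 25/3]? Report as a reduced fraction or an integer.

E = Q cap [8, 25/3] is a subset of Q, which is countable. Enumerate Q = {q_1, q_2, ...}; for any eps > 0, cover q_k by the open interval (q_k - eps/2^(k+1), q_k + eps/2^(k+1)), of length eps/2^k. The total cover length is sum_{k>=1} eps/2^k = eps. Hence m*(E) <= m*(Q) <= eps for every eps > 0, and since outer measure is non-negative, m*(E) = 0.

0


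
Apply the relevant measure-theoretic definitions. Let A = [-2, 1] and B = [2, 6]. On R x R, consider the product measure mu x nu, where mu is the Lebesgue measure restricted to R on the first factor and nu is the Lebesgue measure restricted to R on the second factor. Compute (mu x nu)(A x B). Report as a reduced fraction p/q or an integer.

For a measurable rectangle A x B, the product measure satisfies
  (mu x nu)(A x B) = mu(A) * nu(B).
  mu(A) = 3.
  nu(B) = 4.
  (mu x nu)(A x B) = 3 * 4 = 12.

12


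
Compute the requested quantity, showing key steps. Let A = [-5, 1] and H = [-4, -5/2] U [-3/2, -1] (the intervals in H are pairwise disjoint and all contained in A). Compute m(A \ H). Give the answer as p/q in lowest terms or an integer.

The ambient interval has length m(A) = 1 - (-5) = 6.
Since the holes are disjoint and sit inside A, by finite additivity
  m(H) = sum_i (b_i - a_i), and m(A \ H) = m(A) - m(H).
Computing the hole measures:
  m(H_1) = -5/2 - (-4) = 3/2.
  m(H_2) = -1 - (-3/2) = 1/2.
Summed: m(H) = 3/2 + 1/2 = 2.
So m(A \ H) = 6 - 2 = 4.

4


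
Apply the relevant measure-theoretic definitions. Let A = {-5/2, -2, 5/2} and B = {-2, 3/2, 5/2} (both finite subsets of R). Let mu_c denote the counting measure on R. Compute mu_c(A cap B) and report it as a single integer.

Counting measure on a finite set equals cardinality. mu_c(A cap B) = |A cap B| (elements appearing in both).
Enumerating the elements of A that also lie in B gives 2 element(s).
So mu_c(A cap B) = 2.

2


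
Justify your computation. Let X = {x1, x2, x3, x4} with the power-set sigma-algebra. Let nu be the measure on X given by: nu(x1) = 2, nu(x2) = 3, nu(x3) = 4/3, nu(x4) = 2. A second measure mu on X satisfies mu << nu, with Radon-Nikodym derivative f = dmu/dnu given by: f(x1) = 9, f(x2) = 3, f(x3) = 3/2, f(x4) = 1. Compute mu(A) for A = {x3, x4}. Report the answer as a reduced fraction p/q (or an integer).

By the defining property of the Radon-Nikodym derivative, for every measurable set A,
  mu(A) = integral_A f dnu.
Since nu is a discrete measure concentrated on the atoms of X, the integral over A reduces to the sum
  mu(A) = sum_{x in A} f(x) * nu({x}).
Computing each term:
  x3: f(x3) * nu(x3) = 3/2 * 4/3 = 2.
  x4: f(x4) * nu(x4) = 1 * 2 = 2.
Summing: mu(A) = 2 + 2 = 4.

4


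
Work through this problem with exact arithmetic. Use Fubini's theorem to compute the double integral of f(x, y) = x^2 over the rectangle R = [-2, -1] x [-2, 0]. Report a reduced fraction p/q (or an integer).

f(x, y) is a tensor product of a function of x and a function of y, and both factors are bounded continuous (hence Lebesgue integrable) on the rectangle, so Fubini's theorem applies:
  integral_R f d(m x m) = (integral_a1^b1 x^2 dx) * (integral_a2^b2 1 dy).
Inner integral in x: integral_{-2}^{-1} x^2 dx = ((-1)^3 - (-2)^3)/3
  = 7/3.
Inner integral in y: integral_{-2}^{0} 1 dy = (0^1 - (-2)^1)/1
  = 2.
Product: (7/3) * (2) = 14/3.

14/3


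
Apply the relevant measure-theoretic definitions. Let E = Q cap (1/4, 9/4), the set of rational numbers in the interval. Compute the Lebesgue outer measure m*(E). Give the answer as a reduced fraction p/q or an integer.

Q cap (1/4, 9/4) is countable; list its elements as q_1, q_2, ... . Fix eps > 0 and cover the k-th point by an interval of length eps * 2^(-k). The cover has total length eps * sum_{k>=1} 2^(-k) = eps, so by definition of outer measure m*(Q cap (1/4, 9/4)) <= eps. Since eps was arbitrary and m* >= 0, the outer measure is 0.

0


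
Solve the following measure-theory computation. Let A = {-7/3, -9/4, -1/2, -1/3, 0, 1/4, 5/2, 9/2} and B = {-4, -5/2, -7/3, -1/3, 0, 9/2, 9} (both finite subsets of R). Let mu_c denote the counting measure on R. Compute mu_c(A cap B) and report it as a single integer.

Counting measure on a finite set equals cardinality. mu_c(A cap B) = |A cap B| (elements appearing in both).
Enumerating the elements of A that also lie in B gives 4 element(s).
So mu_c(A cap B) = 4.

4


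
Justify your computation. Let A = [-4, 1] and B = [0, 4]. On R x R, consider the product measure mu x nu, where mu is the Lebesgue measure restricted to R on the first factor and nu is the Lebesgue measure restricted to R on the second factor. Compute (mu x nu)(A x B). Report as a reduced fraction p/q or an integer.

For a measurable rectangle A x B, the product measure satisfies
  (mu x nu)(A x B) = mu(A) * nu(B).
  mu(A) = 5.
  nu(B) = 4.
  (mu x nu)(A x B) = 5 * 4 = 20.

20


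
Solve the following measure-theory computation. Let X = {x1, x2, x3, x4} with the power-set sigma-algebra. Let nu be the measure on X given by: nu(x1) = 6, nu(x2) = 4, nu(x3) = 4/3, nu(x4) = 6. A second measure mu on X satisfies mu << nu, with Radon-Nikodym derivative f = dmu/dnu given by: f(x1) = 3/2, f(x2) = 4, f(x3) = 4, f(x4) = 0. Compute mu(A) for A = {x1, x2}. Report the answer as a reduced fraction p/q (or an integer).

By the defining property of the Radon-Nikodym derivative, for every measurable set A,
  mu(A) = integral_A f dnu.
Since nu is a discrete measure concentrated on the atoms of X, the integral over A reduces to the sum
  mu(A) = sum_{x in A} f(x) * nu({x}).
Computing each term:
  x1: f(x1) * nu(x1) = 3/2 * 6 = 9.
  x2: f(x2) * nu(x2) = 4 * 4 = 16.
Summing: mu(A) = 9 + 16 = 25.

25


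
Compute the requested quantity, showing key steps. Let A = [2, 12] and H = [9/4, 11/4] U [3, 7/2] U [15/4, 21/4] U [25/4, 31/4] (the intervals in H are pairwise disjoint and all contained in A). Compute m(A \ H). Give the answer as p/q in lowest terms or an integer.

The ambient interval has length m(A) = 12 - 2 = 10.
Since the holes are disjoint and sit inside A, by finite additivity
  m(H) = sum_i (b_i - a_i), and m(A \ H) = m(A) - m(H).
Computing the hole measures:
  m(H_1) = 11/4 - 9/4 = 1/2.
  m(H_2) = 7/2 - 3 = 1/2.
  m(H_3) = 21/4 - 15/4 = 3/2.
  m(H_4) = 31/4 - 25/4 = 3/2.
Summed: m(H) = 1/2 + 1/2 + 3/2 + 3/2 = 4.
So m(A \ H) = 10 - 4 = 6.

6


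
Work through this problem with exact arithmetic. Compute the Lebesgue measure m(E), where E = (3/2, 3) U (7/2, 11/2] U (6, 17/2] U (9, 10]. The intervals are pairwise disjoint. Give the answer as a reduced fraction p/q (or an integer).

For pairwise disjoint intervals, m(union_i I_i) = sum_i m(I_i),
and m is invariant under swapping open/closed endpoints (single points have measure 0).
So m(E) = sum_i (b_i - a_i).
  I_1 has length 3 - 3/2 = 3/2.
  I_2 has length 11/2 - 7/2 = 2.
  I_3 has length 17/2 - 6 = 5/2.
  I_4 has length 10 - 9 = 1.
Summing:
  m(E) = 3/2 + 2 + 5/2 + 1 = 7.

7


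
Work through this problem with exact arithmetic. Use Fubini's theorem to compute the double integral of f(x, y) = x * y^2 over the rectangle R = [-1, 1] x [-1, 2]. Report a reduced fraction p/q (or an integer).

f(x, y) is a tensor product of a function of x and a function of y, and both factors are bounded continuous (hence Lebesgue integrable) on the rectangle, so Fubini's theorem applies:
  integral_R f d(m x m) = (integral_a1^b1 x dx) * (integral_a2^b2 y^2 dy).
Inner integral in x: integral_{-1}^{1} x dx = (1^2 - (-1)^2)/2
  = 0.
Inner integral in y: integral_{-1}^{2} y^2 dy = (2^3 - (-1)^3)/3
  = 3.
Product: (0) * (3) = 0.

0


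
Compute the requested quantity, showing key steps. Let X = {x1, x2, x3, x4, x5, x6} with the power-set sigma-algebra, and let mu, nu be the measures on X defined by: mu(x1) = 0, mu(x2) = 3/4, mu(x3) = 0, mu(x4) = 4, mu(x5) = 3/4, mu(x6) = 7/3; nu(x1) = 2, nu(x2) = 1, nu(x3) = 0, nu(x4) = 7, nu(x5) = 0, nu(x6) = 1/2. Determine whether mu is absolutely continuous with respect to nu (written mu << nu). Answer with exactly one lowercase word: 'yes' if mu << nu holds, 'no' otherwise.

mu << nu means: every nu-null measurable set is also mu-null; equivalently, for every atom x, if nu({x}) = 0 then mu({x}) = 0.
Checking each atom:
  x1: nu = 2 > 0 -> no constraint.
  x2: nu = 1 > 0 -> no constraint.
  x3: nu = 0, mu = 0 -> consistent with mu << nu.
  x4: nu = 7 > 0 -> no constraint.
  x5: nu = 0, mu = 3/4 > 0 -> violates mu << nu.
  x6: nu = 1/2 > 0 -> no constraint.
The atom(s) x5 violate the condition (nu = 0 but mu > 0). Therefore mu is NOT absolutely continuous w.r.t. nu.

no


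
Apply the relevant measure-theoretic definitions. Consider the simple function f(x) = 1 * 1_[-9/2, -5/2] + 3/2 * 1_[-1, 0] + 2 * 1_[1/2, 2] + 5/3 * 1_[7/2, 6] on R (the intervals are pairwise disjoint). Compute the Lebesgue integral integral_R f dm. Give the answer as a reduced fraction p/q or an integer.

For a simple function f = sum_i c_i * 1_{A_i} with disjoint A_i,
  integral f dm = sum_i c_i * m(A_i).
Lengths of the A_i:
  m(A_1) = -5/2 - (-9/2) = 2.
  m(A_2) = 0 - (-1) = 1.
  m(A_3) = 2 - 1/2 = 3/2.
  m(A_4) = 6 - 7/2 = 5/2.
Contributions c_i * m(A_i):
  (1) * (2) = 2.
  (3/2) * (1) = 3/2.
  (2) * (3/2) = 3.
  (5/3) * (5/2) = 25/6.
Total: 2 + 3/2 + 3 + 25/6 = 32/3.

32/3


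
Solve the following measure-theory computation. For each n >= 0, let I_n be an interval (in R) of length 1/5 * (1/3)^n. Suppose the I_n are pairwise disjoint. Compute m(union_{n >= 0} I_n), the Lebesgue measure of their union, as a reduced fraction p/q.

By countable additivity of the Lebesgue measure on pairwise disjoint measurable sets,
  m(union_{n >= 0} I_n) = sum_{n >= 0} m(I_n) = sum_{n >= 0} a * r^n,
  with a = 1/5 and r = 1/3.
Since 0 < r = 1/3 < 1, the geometric series converges:
  sum_{n >= 0} a * r^n = a / (1 - r).
  = 1/5 / (1 - 1/3)
  = 1/5 / (2/3)
  = 3/10.

3/10


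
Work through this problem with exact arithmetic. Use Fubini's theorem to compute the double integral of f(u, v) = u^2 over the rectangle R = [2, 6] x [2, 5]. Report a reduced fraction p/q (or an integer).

f(u, v) is a tensor product of a function of u and a function of v, and both factors are bounded continuous (hence Lebesgue integrable) on the rectangle, so Fubini's theorem applies:
  integral_R f d(m x m) = (integral_a1^b1 u^2 du) * (integral_a2^b2 1 dv).
Inner integral in u: integral_{2}^{6} u^2 du = (6^3 - 2^3)/3
  = 208/3.
Inner integral in v: integral_{2}^{5} 1 dv = (5^1 - 2^1)/1
  = 3.
Product: (208/3) * (3) = 208.

208


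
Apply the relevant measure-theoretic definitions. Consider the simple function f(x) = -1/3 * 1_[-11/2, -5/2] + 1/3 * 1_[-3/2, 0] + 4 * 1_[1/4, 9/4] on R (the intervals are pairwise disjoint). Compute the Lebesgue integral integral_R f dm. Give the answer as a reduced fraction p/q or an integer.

For a simple function f = sum_i c_i * 1_{A_i} with disjoint A_i,
  integral f dm = sum_i c_i * m(A_i).
Lengths of the A_i:
  m(A_1) = -5/2 - (-11/2) = 3.
  m(A_2) = 0 - (-3/2) = 3/2.
  m(A_3) = 9/4 - 1/4 = 2.
Contributions c_i * m(A_i):
  (-1/3) * (3) = -1.
  (1/3) * (3/2) = 1/2.
  (4) * (2) = 8.
Total: -1 + 1/2 + 8 = 15/2.

15/2


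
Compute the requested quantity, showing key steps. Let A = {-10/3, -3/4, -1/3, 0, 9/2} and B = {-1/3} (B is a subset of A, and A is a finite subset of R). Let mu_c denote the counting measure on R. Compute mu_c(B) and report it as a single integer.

Counting measure assigns mu_c(E) = |E| (number of elements) when E is finite.
B has 1 element(s), so mu_c(B) = 1.

1


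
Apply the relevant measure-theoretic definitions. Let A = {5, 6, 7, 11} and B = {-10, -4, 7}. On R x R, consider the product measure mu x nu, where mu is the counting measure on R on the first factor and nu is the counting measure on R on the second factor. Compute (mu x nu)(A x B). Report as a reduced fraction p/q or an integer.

For a measurable rectangle A x B, the product measure satisfies
  (mu x nu)(A x B) = mu(A) * nu(B).
  mu(A) = 4.
  nu(B) = 3.
  (mu x nu)(A x B) = 4 * 3 = 12.

12


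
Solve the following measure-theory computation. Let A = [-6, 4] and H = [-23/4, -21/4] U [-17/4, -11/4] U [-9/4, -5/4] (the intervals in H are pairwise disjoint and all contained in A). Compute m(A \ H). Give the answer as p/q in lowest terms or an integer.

The ambient interval has length m(A) = 4 - (-6) = 10.
Since the holes are disjoint and sit inside A, by finite additivity
  m(H) = sum_i (b_i - a_i), and m(A \ H) = m(A) - m(H).
Computing the hole measures:
  m(H_1) = -21/4 - (-23/4) = 1/2.
  m(H_2) = -11/4 - (-17/4) = 3/2.
  m(H_3) = -5/4 - (-9/4) = 1.
Summed: m(H) = 1/2 + 3/2 + 1 = 3.
So m(A \ H) = 10 - 3 = 7.

7


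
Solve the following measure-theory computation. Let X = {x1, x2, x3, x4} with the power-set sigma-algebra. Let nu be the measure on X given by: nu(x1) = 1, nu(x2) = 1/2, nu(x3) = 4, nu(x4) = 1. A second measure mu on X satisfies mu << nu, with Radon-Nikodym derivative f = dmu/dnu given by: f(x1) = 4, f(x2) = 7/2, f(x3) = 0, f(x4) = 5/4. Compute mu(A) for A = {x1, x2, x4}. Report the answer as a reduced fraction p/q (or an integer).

By the defining property of the Radon-Nikodym derivative, for every measurable set A,
  mu(A) = integral_A f dnu.
Since nu is a discrete measure concentrated on the atoms of X, the integral over A reduces to the sum
  mu(A) = sum_{x in A} f(x) * nu({x}).
Computing each term:
  x1: f(x1) * nu(x1) = 4 * 1 = 4.
  x2: f(x2) * nu(x2) = 7/2 * 1/2 = 7/4.
  x4: f(x4) * nu(x4) = 5/4 * 1 = 5/4.
Summing: mu(A) = 4 + 7/4 + 5/4 = 7.

7


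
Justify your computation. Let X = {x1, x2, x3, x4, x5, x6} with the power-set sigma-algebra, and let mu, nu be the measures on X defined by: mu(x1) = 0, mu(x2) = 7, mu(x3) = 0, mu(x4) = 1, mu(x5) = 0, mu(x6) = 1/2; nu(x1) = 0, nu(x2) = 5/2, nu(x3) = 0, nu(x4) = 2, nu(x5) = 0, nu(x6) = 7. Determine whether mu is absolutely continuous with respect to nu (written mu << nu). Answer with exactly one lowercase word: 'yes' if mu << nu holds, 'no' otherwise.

mu << nu means: every nu-null measurable set is also mu-null; equivalently, for every atom x, if nu({x}) = 0 then mu({x}) = 0.
Checking each atom:
  x1: nu = 0, mu = 0 -> consistent with mu << nu.
  x2: nu = 5/2 > 0 -> no constraint.
  x3: nu = 0, mu = 0 -> consistent with mu << nu.
  x4: nu = 2 > 0 -> no constraint.
  x5: nu = 0, mu = 0 -> consistent with mu << nu.
  x6: nu = 7 > 0 -> no constraint.
No atom violates the condition. Therefore mu << nu.

yes


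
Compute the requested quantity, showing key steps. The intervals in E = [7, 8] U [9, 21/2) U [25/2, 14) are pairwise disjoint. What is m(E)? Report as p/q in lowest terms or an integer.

For pairwise disjoint intervals, m(union_i I_i) = sum_i m(I_i),
and m is invariant under swapping open/closed endpoints (single points have measure 0).
So m(E) = sum_i (b_i - a_i).
  I_1 has length 8 - 7 = 1.
  I_2 has length 21/2 - 9 = 3/2.
  I_3 has length 14 - 25/2 = 3/2.
Summing:
  m(E) = 1 + 3/2 + 3/2 = 4.

4


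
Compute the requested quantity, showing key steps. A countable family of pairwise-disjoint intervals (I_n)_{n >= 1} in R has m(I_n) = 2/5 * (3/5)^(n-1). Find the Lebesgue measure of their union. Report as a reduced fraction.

By countable additivity of the Lebesgue measure on pairwise disjoint measurable sets,
  m(union_{n >= 1} I_n) = sum_{n >= 1} m(I_n) = sum_{n >= 1} a * r^(n-1),
  with a = 2/5 and r = 3/5.
Since 0 < r = 3/5 < 1, the geometric series converges:
  sum_{n >= 1} a * r^(n-1) = a / (1 - r).
  = 2/5 / (1 - 3/5)
  = 2/5 / (2/5)
  = 1.

1


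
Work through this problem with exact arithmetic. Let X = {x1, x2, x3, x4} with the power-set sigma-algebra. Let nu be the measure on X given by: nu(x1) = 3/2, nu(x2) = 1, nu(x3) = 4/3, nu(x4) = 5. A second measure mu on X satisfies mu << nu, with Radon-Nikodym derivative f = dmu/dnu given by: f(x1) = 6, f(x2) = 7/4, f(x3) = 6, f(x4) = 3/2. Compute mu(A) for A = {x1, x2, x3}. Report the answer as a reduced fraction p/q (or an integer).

By the defining property of the Radon-Nikodym derivative, for every measurable set A,
  mu(A) = integral_A f dnu.
Since nu is a discrete measure concentrated on the atoms of X, the integral over A reduces to the sum
  mu(A) = sum_{x in A} f(x) * nu({x}).
Computing each term:
  x1: f(x1) * nu(x1) = 6 * 3/2 = 9.
  x2: f(x2) * nu(x2) = 7/4 * 1 = 7/4.
  x3: f(x3) * nu(x3) = 6 * 4/3 = 8.
Summing: mu(A) = 9 + 7/4 + 8 = 75/4.

75/4


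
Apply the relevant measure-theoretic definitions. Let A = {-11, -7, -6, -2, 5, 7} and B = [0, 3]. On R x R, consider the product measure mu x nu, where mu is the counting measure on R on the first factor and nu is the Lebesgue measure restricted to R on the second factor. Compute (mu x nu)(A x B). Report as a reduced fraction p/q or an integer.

For a measurable rectangle A x B, the product measure satisfies
  (mu x nu)(A x B) = mu(A) * nu(B).
  mu(A) = 6.
  nu(B) = 3.
  (mu x nu)(A x B) = 6 * 3 = 18.

18


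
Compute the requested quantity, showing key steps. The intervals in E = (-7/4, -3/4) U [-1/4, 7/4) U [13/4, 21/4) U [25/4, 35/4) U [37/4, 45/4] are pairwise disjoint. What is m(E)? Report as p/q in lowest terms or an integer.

For pairwise disjoint intervals, m(union_i I_i) = sum_i m(I_i),
and m is invariant under swapping open/closed endpoints (single points have measure 0).
So m(E) = sum_i (b_i - a_i).
  I_1 has length -3/4 - (-7/4) = 1.
  I_2 has length 7/4 - (-1/4) = 2.
  I_3 has length 21/4 - 13/4 = 2.
  I_4 has length 35/4 - 25/4 = 5/2.
  I_5 has length 45/4 - 37/4 = 2.
Summing:
  m(E) = 1 + 2 + 2 + 5/2 + 2 = 19/2.

19/2


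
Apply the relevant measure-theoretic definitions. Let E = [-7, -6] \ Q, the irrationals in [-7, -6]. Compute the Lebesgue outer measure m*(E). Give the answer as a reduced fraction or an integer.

The interval I = [-7, -6] has m(I) = -6 - (-7) = 1 (endpoints are measure-zero, so open/closed/half-open agree). Write I = (I cap Q) u (I \ Q). The rationals in I are countable, so m*(I cap Q) = 0 (cover each rational by intervals whose total length is arbitrarily small). By countable subadditivity m*(I) <= m*(I cap Q) + m*(I \ Q), hence m*(I \ Q) >= m(I) = 1. The reverse inequality m*(I \ Q) <= m*(I) = 1 is trivial since (I \ Q) is a subset of I. Therefore m*(I \ Q) = 1.

1


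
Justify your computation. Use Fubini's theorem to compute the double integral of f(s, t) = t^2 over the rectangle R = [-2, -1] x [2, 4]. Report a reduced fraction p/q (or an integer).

f(s, t) is a tensor product of a function of s and a function of t, and both factors are bounded continuous (hence Lebesgue integrable) on the rectangle, so Fubini's theorem applies:
  integral_R f d(m x m) = (integral_a1^b1 1 ds) * (integral_a2^b2 t^2 dt).
Inner integral in s: integral_{-2}^{-1} 1 ds = ((-1)^1 - (-2)^1)/1
  = 1.
Inner integral in t: integral_{2}^{4} t^2 dt = (4^3 - 2^3)/3
  = 56/3.
Product: (1) * (56/3) = 56/3.

56/3


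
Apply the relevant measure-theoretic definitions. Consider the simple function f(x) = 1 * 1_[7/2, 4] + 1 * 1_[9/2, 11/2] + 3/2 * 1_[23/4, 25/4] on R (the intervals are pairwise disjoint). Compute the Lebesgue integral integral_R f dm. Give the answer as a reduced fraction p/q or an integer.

For a simple function f = sum_i c_i * 1_{A_i} with disjoint A_i,
  integral f dm = sum_i c_i * m(A_i).
Lengths of the A_i:
  m(A_1) = 4 - 7/2 = 1/2.
  m(A_2) = 11/2 - 9/2 = 1.
  m(A_3) = 25/4 - 23/4 = 1/2.
Contributions c_i * m(A_i):
  (1) * (1/2) = 1/2.
  (1) * (1) = 1.
  (3/2) * (1/2) = 3/4.
Total: 1/2 + 1 + 3/4 = 9/4.

9/4


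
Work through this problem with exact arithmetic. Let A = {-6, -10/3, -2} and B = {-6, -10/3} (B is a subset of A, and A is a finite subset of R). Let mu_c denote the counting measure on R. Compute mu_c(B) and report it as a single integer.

Counting measure assigns mu_c(E) = |E| (number of elements) when E is finite.
B has 2 element(s), so mu_c(B) = 2.

2


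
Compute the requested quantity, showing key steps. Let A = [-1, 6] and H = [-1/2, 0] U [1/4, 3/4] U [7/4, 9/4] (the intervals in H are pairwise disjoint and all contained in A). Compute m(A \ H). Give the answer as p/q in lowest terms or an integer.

The ambient interval has length m(A) = 6 - (-1) = 7.
Since the holes are disjoint and sit inside A, by finite additivity
  m(H) = sum_i (b_i - a_i), and m(A \ H) = m(A) - m(H).
Computing the hole measures:
  m(H_1) = 0 - (-1/2) = 1/2.
  m(H_2) = 3/4 - 1/4 = 1/2.
  m(H_3) = 9/4 - 7/4 = 1/2.
Summed: m(H) = 1/2 + 1/2 + 1/2 = 3/2.
So m(A \ H) = 7 - 3/2 = 11/2.

11/2


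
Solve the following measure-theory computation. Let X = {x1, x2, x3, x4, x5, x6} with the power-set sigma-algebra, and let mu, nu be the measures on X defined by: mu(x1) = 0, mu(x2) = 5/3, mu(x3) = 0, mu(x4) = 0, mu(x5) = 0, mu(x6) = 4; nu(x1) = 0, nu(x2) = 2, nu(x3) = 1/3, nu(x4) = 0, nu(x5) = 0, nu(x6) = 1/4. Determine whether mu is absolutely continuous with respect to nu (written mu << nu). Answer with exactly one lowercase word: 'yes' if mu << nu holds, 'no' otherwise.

mu << nu means: every nu-null measurable set is also mu-null; equivalently, for every atom x, if nu({x}) = 0 then mu({x}) = 0.
Checking each atom:
  x1: nu = 0, mu = 0 -> consistent with mu << nu.
  x2: nu = 2 > 0 -> no constraint.
  x3: nu = 1/3 > 0 -> no constraint.
  x4: nu = 0, mu = 0 -> consistent with mu << nu.
  x5: nu = 0, mu = 0 -> consistent with mu << nu.
  x6: nu = 1/4 > 0 -> no constraint.
No atom violates the condition. Therefore mu << nu.

yes


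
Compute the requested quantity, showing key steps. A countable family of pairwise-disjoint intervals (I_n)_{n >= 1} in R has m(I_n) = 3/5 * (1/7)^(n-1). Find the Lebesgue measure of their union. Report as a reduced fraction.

By countable additivity of the Lebesgue measure on pairwise disjoint measurable sets,
  m(union_{n >= 1} I_n) = sum_{n >= 1} m(I_n) = sum_{n >= 1} a * r^(n-1),
  with a = 3/5 and r = 1/7.
Since 0 < r = 1/7 < 1, the geometric series converges:
  sum_{n >= 1} a * r^(n-1) = a / (1 - r).
  = 3/5 / (1 - 1/7)
  = 3/5 / (6/7)
  = 7/10.

7/10


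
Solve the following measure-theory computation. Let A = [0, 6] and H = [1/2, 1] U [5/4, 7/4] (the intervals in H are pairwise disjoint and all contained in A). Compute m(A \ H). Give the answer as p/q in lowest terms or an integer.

The ambient interval has length m(A) = 6 - 0 = 6.
Since the holes are disjoint and sit inside A, by finite additivity
  m(H) = sum_i (b_i - a_i), and m(A \ H) = m(A) - m(H).
Computing the hole measures:
  m(H_1) = 1 - 1/2 = 1/2.
  m(H_2) = 7/4 - 5/4 = 1/2.
Summed: m(H) = 1/2 + 1/2 = 1.
So m(A \ H) = 6 - 1 = 5.

5


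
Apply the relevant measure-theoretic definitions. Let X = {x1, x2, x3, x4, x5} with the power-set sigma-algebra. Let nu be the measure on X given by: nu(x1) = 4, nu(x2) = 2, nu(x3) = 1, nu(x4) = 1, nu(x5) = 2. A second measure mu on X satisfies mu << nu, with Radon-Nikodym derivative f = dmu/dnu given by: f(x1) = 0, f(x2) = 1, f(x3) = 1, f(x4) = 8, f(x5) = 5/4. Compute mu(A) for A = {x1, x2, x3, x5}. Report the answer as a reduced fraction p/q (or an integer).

By the defining property of the Radon-Nikodym derivative, for every measurable set A,
  mu(A) = integral_A f dnu.
Since nu is a discrete measure concentrated on the atoms of X, the integral over A reduces to the sum
  mu(A) = sum_{x in A} f(x) * nu({x}).
Computing each term:
  x1: f(x1) * nu(x1) = 0 * 4 = 0.
  x2: f(x2) * nu(x2) = 1 * 2 = 2.
  x3: f(x3) * nu(x3) = 1 * 1 = 1.
  x5: f(x5) * nu(x5) = 5/4 * 2 = 5/2.
Summing: mu(A) = 0 + 2 + 1 + 5/2 = 11/2.

11/2


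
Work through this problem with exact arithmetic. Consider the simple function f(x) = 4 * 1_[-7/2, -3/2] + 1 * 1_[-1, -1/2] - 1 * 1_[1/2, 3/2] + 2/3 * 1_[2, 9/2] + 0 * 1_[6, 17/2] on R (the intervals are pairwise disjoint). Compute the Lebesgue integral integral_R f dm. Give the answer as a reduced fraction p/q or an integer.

For a simple function f = sum_i c_i * 1_{A_i} with disjoint A_i,
  integral f dm = sum_i c_i * m(A_i).
Lengths of the A_i:
  m(A_1) = -3/2 - (-7/2) = 2.
  m(A_2) = -1/2 - (-1) = 1/2.
  m(A_3) = 3/2 - 1/2 = 1.
  m(A_4) = 9/2 - 2 = 5/2.
  m(A_5) = 17/2 - 6 = 5/2.
Contributions c_i * m(A_i):
  (4) * (2) = 8.
  (1) * (1/2) = 1/2.
  (-1) * (1) = -1.
  (2/3) * (5/2) = 5/3.
  (0) * (5/2) = 0.
Total: 8 + 1/2 - 1 + 5/3 + 0 = 55/6.

55/6


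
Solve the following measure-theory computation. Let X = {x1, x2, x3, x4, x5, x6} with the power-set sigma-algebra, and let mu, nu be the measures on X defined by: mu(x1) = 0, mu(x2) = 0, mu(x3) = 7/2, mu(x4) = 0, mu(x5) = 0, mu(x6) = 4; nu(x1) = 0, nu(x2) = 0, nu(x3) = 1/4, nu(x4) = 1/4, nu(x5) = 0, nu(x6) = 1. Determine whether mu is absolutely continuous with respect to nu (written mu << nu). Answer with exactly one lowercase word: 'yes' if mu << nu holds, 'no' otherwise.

mu << nu means: every nu-null measurable set is also mu-null; equivalently, for every atom x, if nu({x}) = 0 then mu({x}) = 0.
Checking each atom:
  x1: nu = 0, mu = 0 -> consistent with mu << nu.
  x2: nu = 0, mu = 0 -> consistent with mu << nu.
  x3: nu = 1/4 > 0 -> no constraint.
  x4: nu = 1/4 > 0 -> no constraint.
  x5: nu = 0, mu = 0 -> consistent with mu << nu.
  x6: nu = 1 > 0 -> no constraint.
No atom violates the condition. Therefore mu << nu.

yes


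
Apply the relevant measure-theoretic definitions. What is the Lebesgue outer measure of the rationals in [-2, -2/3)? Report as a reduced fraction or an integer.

Q cap [-2, -2/3) is countable; list its elements as q_1, q_2, ... . Fix eps > 0 and cover the k-th point by an interval of length eps * 2^(-k). The cover has total length eps * sum_{k>=1} 2^(-k) = eps, so by definition of outer measure m*(Q cap [-2, -2/3)) <= eps. Since eps was arbitrary and m* >= 0, the outer measure is 0.

0


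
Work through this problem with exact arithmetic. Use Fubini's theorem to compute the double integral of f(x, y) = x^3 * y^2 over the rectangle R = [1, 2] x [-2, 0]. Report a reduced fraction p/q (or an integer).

f(x, y) is a tensor product of a function of x and a function of y, and both factors are bounded continuous (hence Lebesgue integrable) on the rectangle, so Fubini's theorem applies:
  integral_R f d(m x m) = (integral_a1^b1 x^3 dx) * (integral_a2^b2 y^2 dy).
Inner integral in x: integral_{1}^{2} x^3 dx = (2^4 - 1^4)/4
  = 15/4.
Inner integral in y: integral_{-2}^{0} y^2 dy = (0^3 - (-2)^3)/3
  = 8/3.
Product: (15/4) * (8/3) = 10.

10


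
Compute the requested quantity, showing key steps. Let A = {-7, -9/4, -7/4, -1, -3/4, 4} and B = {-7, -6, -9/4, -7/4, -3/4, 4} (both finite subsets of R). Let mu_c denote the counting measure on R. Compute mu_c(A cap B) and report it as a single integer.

Counting measure on a finite set equals cardinality. mu_c(A cap B) = |A cap B| (elements appearing in both).
Enumerating the elements of A that also lie in B gives 5 element(s).
So mu_c(A cap B) = 5.

5


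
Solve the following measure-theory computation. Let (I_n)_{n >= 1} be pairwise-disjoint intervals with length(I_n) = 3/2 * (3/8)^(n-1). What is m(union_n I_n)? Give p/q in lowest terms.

By countable additivity of the Lebesgue measure on pairwise disjoint measurable sets,
  m(union_{n >= 1} I_n) = sum_{n >= 1} m(I_n) = sum_{n >= 1} a * r^(n-1),
  with a = 3/2 and r = 3/8.
Since 0 < r = 3/8 < 1, the geometric series converges:
  sum_{n >= 1} a * r^(n-1) = a / (1 - r).
  = 3/2 / (1 - 3/8)
  = 3/2 / (5/8)
  = 12/5.

12/5


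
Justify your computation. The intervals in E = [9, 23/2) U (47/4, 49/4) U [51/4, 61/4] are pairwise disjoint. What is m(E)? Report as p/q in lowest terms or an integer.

For pairwise disjoint intervals, m(union_i I_i) = sum_i m(I_i),
and m is invariant under swapping open/closed endpoints (single points have measure 0).
So m(E) = sum_i (b_i - a_i).
  I_1 has length 23/2 - 9 = 5/2.
  I_2 has length 49/4 - 47/4 = 1/2.
  I_3 has length 61/4 - 51/4 = 5/2.
Summing:
  m(E) = 5/2 + 1/2 + 5/2 = 11/2.

11/2


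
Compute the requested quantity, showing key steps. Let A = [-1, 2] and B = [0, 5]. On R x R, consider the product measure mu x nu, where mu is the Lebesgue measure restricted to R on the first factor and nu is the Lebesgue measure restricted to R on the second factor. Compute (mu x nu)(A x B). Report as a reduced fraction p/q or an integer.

For a measurable rectangle A x B, the product measure satisfies
  (mu x nu)(A x B) = mu(A) * nu(B).
  mu(A) = 3.
  nu(B) = 5.
  (mu x nu)(A x B) = 3 * 5 = 15.

15


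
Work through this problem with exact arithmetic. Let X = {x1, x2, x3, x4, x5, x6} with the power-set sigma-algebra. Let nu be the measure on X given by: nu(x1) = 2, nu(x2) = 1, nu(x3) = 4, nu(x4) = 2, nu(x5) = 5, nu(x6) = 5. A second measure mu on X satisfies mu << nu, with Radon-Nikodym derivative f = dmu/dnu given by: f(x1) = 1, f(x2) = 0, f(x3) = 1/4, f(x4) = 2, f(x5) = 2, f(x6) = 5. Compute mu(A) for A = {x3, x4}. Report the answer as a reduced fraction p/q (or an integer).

By the defining property of the Radon-Nikodym derivative, for every measurable set A,
  mu(A) = integral_A f dnu.
Since nu is a discrete measure concentrated on the atoms of X, the integral over A reduces to the sum
  mu(A) = sum_{x in A} f(x) * nu({x}).
Computing each term:
  x3: f(x3) * nu(x3) = 1/4 * 4 = 1.
  x4: f(x4) * nu(x4) = 2 * 2 = 4.
Summing: mu(A) = 1 + 4 = 5.

5


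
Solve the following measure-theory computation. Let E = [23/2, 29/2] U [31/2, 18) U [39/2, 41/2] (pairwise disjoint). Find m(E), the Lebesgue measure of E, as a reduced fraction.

For pairwise disjoint intervals, m(union_i I_i) = sum_i m(I_i),
and m is invariant under swapping open/closed endpoints (single points have measure 0).
So m(E) = sum_i (b_i - a_i).
  I_1 has length 29/2 - 23/2 = 3.
  I_2 has length 18 - 31/2 = 5/2.
  I_3 has length 41/2 - 39/2 = 1.
Summing:
  m(E) = 3 + 5/2 + 1 = 13/2.

13/2


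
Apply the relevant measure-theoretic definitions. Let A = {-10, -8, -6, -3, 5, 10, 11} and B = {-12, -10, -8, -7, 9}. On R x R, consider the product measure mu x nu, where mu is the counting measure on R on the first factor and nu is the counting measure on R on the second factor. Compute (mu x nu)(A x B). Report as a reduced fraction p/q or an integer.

For a measurable rectangle A x B, the product measure satisfies
  (mu x nu)(A x B) = mu(A) * nu(B).
  mu(A) = 7.
  nu(B) = 5.
  (mu x nu)(A x B) = 7 * 5 = 35.

35


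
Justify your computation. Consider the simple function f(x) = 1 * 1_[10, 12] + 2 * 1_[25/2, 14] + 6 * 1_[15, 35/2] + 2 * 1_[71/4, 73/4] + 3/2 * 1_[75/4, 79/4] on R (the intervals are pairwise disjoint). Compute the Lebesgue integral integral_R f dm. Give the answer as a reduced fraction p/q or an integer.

For a simple function f = sum_i c_i * 1_{A_i} with disjoint A_i,
  integral f dm = sum_i c_i * m(A_i).
Lengths of the A_i:
  m(A_1) = 12 - 10 = 2.
  m(A_2) = 14 - 25/2 = 3/2.
  m(A_3) = 35/2 - 15 = 5/2.
  m(A_4) = 73/4 - 71/4 = 1/2.
  m(A_5) = 79/4 - 75/4 = 1.
Contributions c_i * m(A_i):
  (1) * (2) = 2.
  (2) * (3/2) = 3.
  (6) * (5/2) = 15.
  (2) * (1/2) = 1.
  (3/2) * (1) = 3/2.
Total: 2 + 3 + 15 + 1 + 3/2 = 45/2.

45/2
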